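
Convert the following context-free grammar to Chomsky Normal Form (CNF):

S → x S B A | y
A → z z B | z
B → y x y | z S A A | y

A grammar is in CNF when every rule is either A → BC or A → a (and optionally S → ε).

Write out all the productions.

TX → x; S → y; TZ → z; A → z; TY → y; B → y; S → TX X0; X0 → S X1; X1 → B A; A → TZ X2; X2 → TZ B; B → TY X3; X3 → TX TY; B → TZ X4; X4 → S X5; X5 → A A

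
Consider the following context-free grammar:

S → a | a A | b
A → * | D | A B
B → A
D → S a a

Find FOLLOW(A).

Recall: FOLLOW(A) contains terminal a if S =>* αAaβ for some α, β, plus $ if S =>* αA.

We compute FOLLOW(A) using the standard algorithm.
FOLLOW(S) starts with {$}.
FIRST(A) = {*, a, b}
FIRST(B) = {*, a, b}
FIRST(D) = {a, b}
FIRST(S) = {a, b}
FOLLOW(A) = {$, *, a, b}
FOLLOW(B) = {$, *, a, b}
FOLLOW(D) = {$, *, a, b}
FOLLOW(S) = {$, a}
Therefore, FOLLOW(A) = {$, *, a, b}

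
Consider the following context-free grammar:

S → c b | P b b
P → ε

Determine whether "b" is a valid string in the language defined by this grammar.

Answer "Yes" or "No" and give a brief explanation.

No - no valid derivation exists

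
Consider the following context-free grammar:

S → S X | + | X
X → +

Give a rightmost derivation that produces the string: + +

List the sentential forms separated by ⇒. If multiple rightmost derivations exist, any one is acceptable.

S ⇒ S X ⇒ S + ⇒ + +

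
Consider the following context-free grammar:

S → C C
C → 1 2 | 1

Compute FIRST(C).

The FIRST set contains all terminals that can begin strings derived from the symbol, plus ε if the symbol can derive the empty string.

We compute FIRST(C) using the standard algorithm.
FIRST(C) = {1}
FIRST(S) = {1}
Therefore, FIRST(C) = {1}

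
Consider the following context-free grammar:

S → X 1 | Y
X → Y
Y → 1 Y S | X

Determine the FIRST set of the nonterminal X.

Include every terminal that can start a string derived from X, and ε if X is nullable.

We compute FIRST(X) using the standard algorithm.
FIRST(S) = {1}
FIRST(X) = {1}
FIRST(Y) = {1}
Therefore, FIRST(X) = {1}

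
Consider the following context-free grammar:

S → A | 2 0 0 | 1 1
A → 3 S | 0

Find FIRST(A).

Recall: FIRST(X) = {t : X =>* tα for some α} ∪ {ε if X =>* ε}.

We compute FIRST(A) using the standard algorithm.
FIRST(A) = {0, 3}
FIRST(S) = {0, 1, 2, 3}
Therefore, FIRST(A) = {0, 3}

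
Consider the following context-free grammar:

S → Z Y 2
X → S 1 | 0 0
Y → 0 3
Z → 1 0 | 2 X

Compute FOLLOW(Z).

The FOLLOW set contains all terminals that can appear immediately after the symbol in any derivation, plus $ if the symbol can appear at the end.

We compute FOLLOW(Z) using the standard algorithm.
FOLLOW(S) starts with {$}.
FIRST(S) = {1, 2}
FIRST(X) = {0, 1, 2}
FIRST(Y) = {0}
FIRST(Z) = {1, 2}
FOLLOW(S) = {$, 1}
FOLLOW(X) = {0}
FOLLOW(Y) = {2}
FOLLOW(Z) = {0}
Therefore, FOLLOW(Z) = {0}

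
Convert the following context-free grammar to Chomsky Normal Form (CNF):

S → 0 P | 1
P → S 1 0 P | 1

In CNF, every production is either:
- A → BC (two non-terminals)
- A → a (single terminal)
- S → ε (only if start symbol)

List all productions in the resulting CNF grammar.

T0 → 0; S → 1; T1 → 1; P → 1; S → T0 P; P → S X0; X0 → T1 X1; X1 → T0 P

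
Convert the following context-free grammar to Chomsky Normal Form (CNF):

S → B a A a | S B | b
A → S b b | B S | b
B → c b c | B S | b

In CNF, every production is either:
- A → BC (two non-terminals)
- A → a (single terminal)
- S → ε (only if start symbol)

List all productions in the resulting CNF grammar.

TA → a; S → b; TB → b; A → b; TC → c; B → b; S → B X0; X0 → TA X1; X1 → A TA; S → S B; A → S X2; X2 → TB TB; A → B S; B → TC X3; X3 → TB TC; B → B S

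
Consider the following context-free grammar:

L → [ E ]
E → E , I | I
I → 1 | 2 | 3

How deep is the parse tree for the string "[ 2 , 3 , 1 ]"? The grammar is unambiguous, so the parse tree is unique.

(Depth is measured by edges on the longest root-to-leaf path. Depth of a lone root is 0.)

5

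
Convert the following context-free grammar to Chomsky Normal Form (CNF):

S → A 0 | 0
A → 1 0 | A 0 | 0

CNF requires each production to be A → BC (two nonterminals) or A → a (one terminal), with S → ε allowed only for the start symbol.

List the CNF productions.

T0 → 0; S → 0; T1 → 1; A → 0; S → A T0; A → T1 T0; A → A T0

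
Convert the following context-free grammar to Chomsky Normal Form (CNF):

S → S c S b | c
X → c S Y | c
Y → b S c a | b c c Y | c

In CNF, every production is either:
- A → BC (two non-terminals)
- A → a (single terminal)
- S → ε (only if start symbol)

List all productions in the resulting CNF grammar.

TC → c; TB → b; S → c; X → c; TA → a; Y → c; S → S X0; X0 → TC X1; X1 → S TB; X → TC X2; X2 → S Y; Y → TB X3; X3 → S X4; X4 → TC TA; Y → TB X5; X5 → TC X6; X6 → TC Y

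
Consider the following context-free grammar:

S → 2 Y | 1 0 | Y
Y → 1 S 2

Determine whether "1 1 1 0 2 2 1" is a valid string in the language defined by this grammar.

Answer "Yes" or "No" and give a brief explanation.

No - no valid derivation exists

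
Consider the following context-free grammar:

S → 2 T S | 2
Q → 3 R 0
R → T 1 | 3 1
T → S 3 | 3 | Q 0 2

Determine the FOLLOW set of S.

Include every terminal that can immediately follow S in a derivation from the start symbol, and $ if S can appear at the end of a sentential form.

We compute FOLLOW(S) using the standard algorithm.
FOLLOW(S) starts with {$}.
FIRST(Q) = {3}
FIRST(R) = {2, 3}
FIRST(S) = {2}
FIRST(T) = {2, 3}
FOLLOW(Q) = {0}
FOLLOW(R) = {0}
FOLLOW(S) = {$, 3}
FOLLOW(T) = {1, 2}
Therefore, FOLLOW(S) = {$, 3}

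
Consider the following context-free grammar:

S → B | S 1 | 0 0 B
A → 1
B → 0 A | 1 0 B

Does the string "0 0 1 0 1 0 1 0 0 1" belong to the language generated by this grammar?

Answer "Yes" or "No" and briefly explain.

Yes - a valid derivation exists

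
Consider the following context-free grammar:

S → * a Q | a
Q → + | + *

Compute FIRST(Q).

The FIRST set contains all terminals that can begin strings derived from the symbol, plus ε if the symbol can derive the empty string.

We compute FIRST(Q) using the standard algorithm.
FIRST(Q) = {+}
FIRST(S) = {*, a}
Therefore, FIRST(Q) = {+}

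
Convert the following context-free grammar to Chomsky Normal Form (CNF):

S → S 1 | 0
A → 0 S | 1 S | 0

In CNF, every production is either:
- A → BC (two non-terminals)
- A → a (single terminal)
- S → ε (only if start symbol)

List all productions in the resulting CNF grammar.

T1 → 1; S → 0; T0 → 0; A → 0; S → S T1; A → T0 S; A → T1 S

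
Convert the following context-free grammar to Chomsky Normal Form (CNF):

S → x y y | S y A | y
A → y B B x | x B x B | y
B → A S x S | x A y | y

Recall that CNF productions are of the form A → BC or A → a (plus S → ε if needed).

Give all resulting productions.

TX → x; TY → y; S → y; A → y; B → y; S → TX X0; X0 → TY TY; S → S X1; X1 → TY A; A → TY X2; X2 → B X3; X3 → B TX; A → TX X4; X4 → B X5; X5 → TX B; B → A X6; X6 → S X7; X7 → TX S; B → TX X8; X8 → A TY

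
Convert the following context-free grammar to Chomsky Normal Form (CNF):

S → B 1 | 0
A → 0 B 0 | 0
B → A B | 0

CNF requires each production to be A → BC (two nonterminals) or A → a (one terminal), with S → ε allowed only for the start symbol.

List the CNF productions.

T1 → 1; S → 0; T0 → 0; A → 0; B → 0; S → B T1; A → T0 X0; X0 → B T0; B → A B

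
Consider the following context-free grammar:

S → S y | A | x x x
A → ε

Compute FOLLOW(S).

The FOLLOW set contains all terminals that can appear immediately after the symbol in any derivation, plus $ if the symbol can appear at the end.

We compute FOLLOW(S) using the standard algorithm.
FOLLOW(S) starts with {$}.
FIRST(A) = {ε}
FIRST(S) = {x, y, ε}
FOLLOW(A) = {$, y}
FOLLOW(S) = {$, y}
Therefore, FOLLOW(S) = {$, y}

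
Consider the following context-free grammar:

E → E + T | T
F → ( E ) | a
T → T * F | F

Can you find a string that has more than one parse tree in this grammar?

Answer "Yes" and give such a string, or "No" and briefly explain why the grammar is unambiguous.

No - the grammar is unambiguous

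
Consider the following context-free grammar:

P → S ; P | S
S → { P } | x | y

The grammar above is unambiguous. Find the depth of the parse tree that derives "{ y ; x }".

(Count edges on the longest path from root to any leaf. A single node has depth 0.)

5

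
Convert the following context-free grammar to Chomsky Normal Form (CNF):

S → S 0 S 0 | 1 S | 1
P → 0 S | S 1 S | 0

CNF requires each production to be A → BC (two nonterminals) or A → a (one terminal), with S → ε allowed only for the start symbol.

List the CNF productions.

T0 → 0; T1 → 1; S → 1; P → 0; S → S X0; X0 → T0 X1; X1 → S T0; S → T1 S; P → T0 S; P → S X2; X2 → T1 S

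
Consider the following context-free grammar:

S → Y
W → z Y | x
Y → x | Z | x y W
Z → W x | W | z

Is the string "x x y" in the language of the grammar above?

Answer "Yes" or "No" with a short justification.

No - no valid derivation exists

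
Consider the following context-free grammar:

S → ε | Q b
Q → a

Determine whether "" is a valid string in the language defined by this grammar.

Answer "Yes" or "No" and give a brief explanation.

Yes - a valid derivation exists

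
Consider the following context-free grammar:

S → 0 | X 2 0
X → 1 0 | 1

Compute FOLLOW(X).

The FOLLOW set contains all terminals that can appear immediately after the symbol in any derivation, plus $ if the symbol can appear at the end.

We compute FOLLOW(X) using the standard algorithm.
FOLLOW(S) starts with {$}.
FIRST(S) = {0, 1}
FIRST(X) = {1}
FOLLOW(S) = {$}
FOLLOW(X) = {2}
Therefore, FOLLOW(X) = {2}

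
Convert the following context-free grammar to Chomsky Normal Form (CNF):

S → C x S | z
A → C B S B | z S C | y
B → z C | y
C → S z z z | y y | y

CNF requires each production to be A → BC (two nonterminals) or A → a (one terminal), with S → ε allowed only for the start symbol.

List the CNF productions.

TX → x; S → z; TZ → z; A → y; B → y; TY → y; C → y; S → C X0; X0 → TX S; A → C X1; X1 → B X2; X2 → S B; A → TZ X3; X3 → S C; B → TZ C; C → S X4; X4 → TZ X5; X5 → TZ TZ; C → TY TY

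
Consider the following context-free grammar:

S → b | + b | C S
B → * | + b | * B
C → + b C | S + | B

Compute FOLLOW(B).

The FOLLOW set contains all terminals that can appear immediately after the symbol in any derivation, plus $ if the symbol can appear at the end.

We compute FOLLOW(B) using the standard algorithm.
FOLLOW(S) starts with {$}.
FIRST(B) = {*, +}
FIRST(C) = {*, +, b}
FIRST(S) = {*, +, b}
FOLLOW(B) = {*, +, b}
FOLLOW(C) = {*, +, b}
FOLLOW(S) = {$, +}
Therefore, FOLLOW(B) = {*, +, b}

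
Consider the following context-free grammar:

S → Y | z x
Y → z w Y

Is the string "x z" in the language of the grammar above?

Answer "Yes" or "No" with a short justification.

No - no valid derivation exists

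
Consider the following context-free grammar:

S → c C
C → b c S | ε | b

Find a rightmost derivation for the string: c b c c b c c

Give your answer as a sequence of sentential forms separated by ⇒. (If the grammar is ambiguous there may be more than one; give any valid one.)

S ⇒ c C ⇒ c b c S ⇒ c b c c C ⇒ c b c c b c S ⇒ c b c c b c c C ⇒ c b c c b c c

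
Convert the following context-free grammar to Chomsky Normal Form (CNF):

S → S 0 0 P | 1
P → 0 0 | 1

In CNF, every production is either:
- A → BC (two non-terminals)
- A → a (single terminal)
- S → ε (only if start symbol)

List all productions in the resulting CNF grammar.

T0 → 0; S → 1; P → 1; S → S X0; X0 → T0 X1; X1 → T0 P; P → T0 T0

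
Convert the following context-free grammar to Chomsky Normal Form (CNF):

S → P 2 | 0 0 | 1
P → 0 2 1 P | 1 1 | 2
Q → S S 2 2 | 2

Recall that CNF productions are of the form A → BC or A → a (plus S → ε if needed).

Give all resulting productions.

T2 → 2; T0 → 0; S → 1; T1 → 1; P → 2; Q → 2; S → P T2; S → T0 T0; P → T0 X0; X0 → T2 X1; X1 → T1 P; P → T1 T1; Q → S X2; X2 → S X3; X3 → T2 T2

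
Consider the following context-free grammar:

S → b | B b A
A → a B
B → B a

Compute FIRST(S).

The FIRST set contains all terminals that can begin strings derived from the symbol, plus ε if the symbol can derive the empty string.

We compute FIRST(S) using the standard algorithm.
FIRST(A) = {a}
FIRST(B) = {}
FIRST(S) = {b}
Therefore, FIRST(S) = {b}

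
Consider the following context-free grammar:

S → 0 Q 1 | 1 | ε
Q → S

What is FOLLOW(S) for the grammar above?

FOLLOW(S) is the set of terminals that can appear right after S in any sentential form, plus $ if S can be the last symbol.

We compute FOLLOW(S) using the standard algorithm.
FOLLOW(S) starts with {$}.
FIRST(Q) = {0, 1, ε}
FIRST(S) = {0, 1, ε}
FOLLOW(Q) = {1}
FOLLOW(S) = {$, 1}
Therefore, FOLLOW(S) = {$, 1}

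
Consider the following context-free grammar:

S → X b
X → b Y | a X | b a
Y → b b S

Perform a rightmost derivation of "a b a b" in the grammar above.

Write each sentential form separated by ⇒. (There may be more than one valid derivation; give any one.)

S ⇒ X b ⇒ a X b ⇒ a b a b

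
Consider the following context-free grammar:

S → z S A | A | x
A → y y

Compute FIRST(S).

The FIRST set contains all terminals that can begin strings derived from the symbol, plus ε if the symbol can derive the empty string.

We compute FIRST(S) using the standard algorithm.
FIRST(A) = {y}
FIRST(S) = {x, y, z}
Therefore, FIRST(S) = {x, y, z}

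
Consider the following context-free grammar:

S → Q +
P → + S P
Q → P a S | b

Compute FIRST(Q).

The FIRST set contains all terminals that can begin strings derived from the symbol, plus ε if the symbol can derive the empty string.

We compute FIRST(Q) using the standard algorithm.
FIRST(P) = {+}
FIRST(Q) = {+, b}
FIRST(S) = {+, b}
Therefore, FIRST(Q) = {+, b}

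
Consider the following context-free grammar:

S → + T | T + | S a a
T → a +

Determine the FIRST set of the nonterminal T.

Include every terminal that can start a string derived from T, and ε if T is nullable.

We compute FIRST(T) using the standard algorithm.
FIRST(S) = {+, a}
FIRST(T) = {a}
Therefore, FIRST(T) = {a}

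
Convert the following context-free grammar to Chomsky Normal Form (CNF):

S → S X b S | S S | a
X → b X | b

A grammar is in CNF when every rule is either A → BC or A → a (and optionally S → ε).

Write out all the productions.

TB → b; S → a; X → b; S → S X0; X0 → X X1; X1 → TB S; S → S S; X → TB X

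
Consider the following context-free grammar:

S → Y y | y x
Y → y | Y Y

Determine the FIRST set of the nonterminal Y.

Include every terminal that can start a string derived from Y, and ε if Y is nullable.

We compute FIRST(Y) using the standard algorithm.
FIRST(S) = {y}
FIRST(Y) = {y}
Therefore, FIRST(Y) = {y}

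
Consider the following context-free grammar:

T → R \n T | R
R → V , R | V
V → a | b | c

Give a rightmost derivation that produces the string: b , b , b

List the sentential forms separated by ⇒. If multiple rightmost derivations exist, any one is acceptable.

T ⇒ R ⇒ V , R ⇒ V , V , R ⇒ V , V , V ⇒ V , V , b ⇒ V , b , b ⇒ b , b , b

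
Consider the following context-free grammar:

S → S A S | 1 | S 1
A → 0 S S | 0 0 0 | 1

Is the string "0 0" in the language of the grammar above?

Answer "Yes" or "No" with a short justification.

No - no valid derivation exists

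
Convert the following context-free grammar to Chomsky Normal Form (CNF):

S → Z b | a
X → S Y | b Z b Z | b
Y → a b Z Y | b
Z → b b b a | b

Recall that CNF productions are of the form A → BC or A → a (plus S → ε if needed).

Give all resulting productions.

TB → b; S → a; X → b; TA → a; Y → b; Z → b; S → Z TB; X → S Y; X → TB X0; X0 → Z X1; X1 → TB Z; Y → TA X2; X2 → TB X3; X3 → Z Y; Z → TB X4; X4 → TB X5; X5 → TB TA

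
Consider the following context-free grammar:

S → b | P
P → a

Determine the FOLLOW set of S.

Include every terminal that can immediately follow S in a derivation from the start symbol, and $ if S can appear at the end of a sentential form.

We compute FOLLOW(S) using the standard algorithm.
FOLLOW(S) starts with {$}.
FIRST(P) = {a}
FIRST(S) = {a, b}
FOLLOW(P) = {$}
FOLLOW(S) = {$}
Therefore, FOLLOW(S) = {$}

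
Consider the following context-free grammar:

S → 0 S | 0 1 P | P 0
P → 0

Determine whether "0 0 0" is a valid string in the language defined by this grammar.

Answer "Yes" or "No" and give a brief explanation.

Yes - a valid derivation exists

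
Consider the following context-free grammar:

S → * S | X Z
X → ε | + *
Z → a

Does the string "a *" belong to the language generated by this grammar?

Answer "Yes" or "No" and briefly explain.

No - no valid derivation exists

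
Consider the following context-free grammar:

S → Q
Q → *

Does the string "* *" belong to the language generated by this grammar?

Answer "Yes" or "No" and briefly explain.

No - no valid derivation exists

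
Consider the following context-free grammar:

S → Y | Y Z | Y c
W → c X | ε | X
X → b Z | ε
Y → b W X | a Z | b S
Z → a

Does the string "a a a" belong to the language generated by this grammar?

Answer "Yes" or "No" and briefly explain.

Yes - a valid derivation exists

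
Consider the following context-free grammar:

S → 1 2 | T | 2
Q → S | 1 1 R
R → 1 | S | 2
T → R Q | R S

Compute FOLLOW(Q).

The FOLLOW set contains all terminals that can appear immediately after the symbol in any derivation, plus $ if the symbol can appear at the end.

We compute FOLLOW(Q) using the standard algorithm.
FOLLOW(S) starts with {$}.
FIRST(Q) = {1, 2}
FIRST(R) = {1, 2}
FIRST(S) = {1, 2}
FIRST(T) = {1, 2}
FOLLOW(Q) = {$, 1, 2}
FOLLOW(R) = {$, 1, 2}
FOLLOW(S) = {$, 1, 2}
FOLLOW(T) = {$, 1, 2}
Therefore, FOLLOW(Q) = {$, 1, 2}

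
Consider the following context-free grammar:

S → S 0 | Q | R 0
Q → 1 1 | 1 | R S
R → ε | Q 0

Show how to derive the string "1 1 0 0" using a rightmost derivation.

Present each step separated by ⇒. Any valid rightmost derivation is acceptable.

S ⇒ R 0 ⇒ Q 0 0 ⇒ 1 1 0 0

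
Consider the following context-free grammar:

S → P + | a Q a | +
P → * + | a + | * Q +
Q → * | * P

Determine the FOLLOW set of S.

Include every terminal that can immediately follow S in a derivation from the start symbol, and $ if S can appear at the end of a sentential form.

We compute FOLLOW(S) using the standard algorithm.
FOLLOW(S) starts with {$}.
FIRST(P) = {*, a}
FIRST(Q) = {*}
FIRST(S) = {*, +, a}
FOLLOW(P) = {+, a}
FOLLOW(Q) = {+, a}
FOLLOW(S) = {$}
Therefore, FOLLOW(S) = {$}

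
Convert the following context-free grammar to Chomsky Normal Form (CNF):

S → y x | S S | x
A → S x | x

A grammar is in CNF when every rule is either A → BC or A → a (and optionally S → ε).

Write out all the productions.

TY → y; TX → x; S → x; A → x; S → TY TX; S → S S; A → S TX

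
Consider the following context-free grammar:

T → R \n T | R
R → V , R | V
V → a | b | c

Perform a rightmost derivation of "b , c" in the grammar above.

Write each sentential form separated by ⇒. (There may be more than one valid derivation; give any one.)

T ⇒ R ⇒ V , R ⇒ V , V ⇒ V , c ⇒ b , c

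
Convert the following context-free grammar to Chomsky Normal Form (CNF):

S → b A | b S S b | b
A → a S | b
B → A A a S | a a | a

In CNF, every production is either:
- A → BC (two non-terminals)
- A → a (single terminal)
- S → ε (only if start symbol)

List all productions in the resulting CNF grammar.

TB → b; S → b; TA → a; A → b; B → a; S → TB A; S → TB X0; X0 → S X1; X1 → S TB; A → TA S; B → A X2; X2 → A X3; X3 → TA S; B → TA TA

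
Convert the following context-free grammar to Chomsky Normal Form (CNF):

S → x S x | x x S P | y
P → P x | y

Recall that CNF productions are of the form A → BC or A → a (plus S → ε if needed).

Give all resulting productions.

TX → x; S → y; P → y; S → TX X0; X0 → S TX; S → TX X1; X1 → TX X2; X2 → S P; P → P TX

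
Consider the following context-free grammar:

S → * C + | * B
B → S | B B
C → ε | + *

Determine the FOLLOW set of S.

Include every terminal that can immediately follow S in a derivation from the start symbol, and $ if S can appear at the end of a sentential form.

We compute FOLLOW(S) using the standard algorithm.
FOLLOW(S) starts with {$}.
FIRST(B) = {*}
FIRST(C) = {+, ε}
FIRST(S) = {*}
FOLLOW(B) = {$, *}
FOLLOW(C) = {+}
FOLLOW(S) = {$, *}
Therefore, FOLLOW(S) = {$, *}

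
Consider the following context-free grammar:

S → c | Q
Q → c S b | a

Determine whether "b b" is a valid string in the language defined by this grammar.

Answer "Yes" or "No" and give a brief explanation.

No - no valid derivation exists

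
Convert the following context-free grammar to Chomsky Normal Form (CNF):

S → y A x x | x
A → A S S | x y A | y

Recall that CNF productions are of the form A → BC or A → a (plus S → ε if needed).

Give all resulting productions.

TY → y; TX → x; S → x; A → y; S → TY X0; X0 → A X1; X1 → TX TX; A → A X2; X2 → S S; A → TX X3; X3 → TY A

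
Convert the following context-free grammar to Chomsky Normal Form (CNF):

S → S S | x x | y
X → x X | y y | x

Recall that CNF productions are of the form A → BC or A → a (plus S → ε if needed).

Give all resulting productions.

TX → x; S → y; TY → y; X → x; S → S S; S → TX TX; X → TX X; X → TY TY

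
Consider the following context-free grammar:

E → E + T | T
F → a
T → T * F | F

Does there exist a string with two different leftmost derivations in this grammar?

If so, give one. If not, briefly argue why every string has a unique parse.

No - every string in the language has a unique leftmost derivation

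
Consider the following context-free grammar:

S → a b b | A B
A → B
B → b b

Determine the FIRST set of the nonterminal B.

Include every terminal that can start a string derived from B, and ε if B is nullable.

We compute FIRST(B) using the standard algorithm.
FIRST(A) = {b}
FIRST(B) = {b}
FIRST(S) = {a, b}
Therefore, FIRST(B) = {b}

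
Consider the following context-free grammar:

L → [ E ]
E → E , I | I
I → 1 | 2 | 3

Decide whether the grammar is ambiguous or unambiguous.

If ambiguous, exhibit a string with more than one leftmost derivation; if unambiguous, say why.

Unambiguous - every string in the language has a unique leftmost derivation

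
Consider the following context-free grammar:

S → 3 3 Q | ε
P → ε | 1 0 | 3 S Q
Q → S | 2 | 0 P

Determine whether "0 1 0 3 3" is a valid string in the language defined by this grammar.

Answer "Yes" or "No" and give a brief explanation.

No - no valid derivation exists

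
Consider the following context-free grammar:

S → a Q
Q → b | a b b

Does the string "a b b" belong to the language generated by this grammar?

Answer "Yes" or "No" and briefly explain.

No - no valid derivation exists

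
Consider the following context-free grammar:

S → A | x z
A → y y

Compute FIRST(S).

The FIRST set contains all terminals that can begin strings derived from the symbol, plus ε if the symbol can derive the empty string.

We compute FIRST(S) using the standard algorithm.
FIRST(A) = {y}
FIRST(S) = {x, y}
Therefore, FIRST(S) = {x, y}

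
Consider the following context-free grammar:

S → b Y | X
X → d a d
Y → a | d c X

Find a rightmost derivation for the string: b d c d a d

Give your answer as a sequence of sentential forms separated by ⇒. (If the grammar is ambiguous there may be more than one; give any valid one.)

S ⇒ b Y ⇒ b d c X ⇒ b d c d a d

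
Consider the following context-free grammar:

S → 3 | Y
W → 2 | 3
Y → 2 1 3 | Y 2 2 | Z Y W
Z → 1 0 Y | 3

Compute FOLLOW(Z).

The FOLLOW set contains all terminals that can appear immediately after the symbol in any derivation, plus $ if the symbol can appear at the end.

We compute FOLLOW(Z) using the standard algorithm.
FOLLOW(S) starts with {$}.
FIRST(S) = {1, 2, 3}
FIRST(W) = {2, 3}
FIRST(Y) = {1, 2, 3}
FIRST(Z) = {1, 3}
FOLLOW(S) = {$}
FOLLOW(W) = {$, 1, 2, 3}
FOLLOW(Y) = {$, 1, 2, 3}
FOLLOW(Z) = {1, 2, 3}
Therefore, FOLLOW(Z) = {1, 2, 3}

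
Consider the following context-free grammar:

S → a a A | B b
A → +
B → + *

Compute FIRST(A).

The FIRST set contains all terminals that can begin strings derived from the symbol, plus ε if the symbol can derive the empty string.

We compute FIRST(A) using the standard algorithm.
FIRST(A) = {+}
FIRST(B) = {+}
FIRST(S) = {+, a}
Therefore, FIRST(A) = {+}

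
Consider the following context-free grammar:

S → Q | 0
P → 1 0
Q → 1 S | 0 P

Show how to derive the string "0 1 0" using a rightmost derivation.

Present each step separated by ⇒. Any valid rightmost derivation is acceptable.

S ⇒ Q ⇒ 0 P ⇒ 0 1 0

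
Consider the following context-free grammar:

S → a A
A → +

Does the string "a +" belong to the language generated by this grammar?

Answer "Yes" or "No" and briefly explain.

Yes - a valid derivation exists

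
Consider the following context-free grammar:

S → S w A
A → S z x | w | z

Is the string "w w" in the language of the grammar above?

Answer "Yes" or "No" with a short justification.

No - no valid derivation exists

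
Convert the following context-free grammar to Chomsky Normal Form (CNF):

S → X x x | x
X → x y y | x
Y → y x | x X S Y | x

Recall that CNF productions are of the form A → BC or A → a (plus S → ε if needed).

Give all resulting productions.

TX → x; S → x; TY → y; X → x; Y → x; S → X X0; X0 → TX TX; X → TX X1; X1 → TY TY; Y → TY TX; Y → TX X2; X2 → X X3; X3 → S Y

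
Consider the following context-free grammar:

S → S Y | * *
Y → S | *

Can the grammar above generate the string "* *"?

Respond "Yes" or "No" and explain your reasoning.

Yes - a valid derivation exists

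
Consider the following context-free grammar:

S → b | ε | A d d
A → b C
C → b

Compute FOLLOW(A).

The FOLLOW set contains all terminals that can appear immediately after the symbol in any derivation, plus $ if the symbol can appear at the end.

We compute FOLLOW(A) using the standard algorithm.
FOLLOW(S) starts with {$}.
FIRST(A) = {b}
FIRST(C) = {b}
FIRST(S) = {b, ε}
FOLLOW(A) = {d}
FOLLOW(C) = {d}
FOLLOW(S) = {$}
Therefore, FOLLOW(A) = {d}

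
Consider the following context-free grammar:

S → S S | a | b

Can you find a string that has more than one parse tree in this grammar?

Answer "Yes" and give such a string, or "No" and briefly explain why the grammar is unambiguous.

Yes - the string 'b a b a b' has two distinct parse trees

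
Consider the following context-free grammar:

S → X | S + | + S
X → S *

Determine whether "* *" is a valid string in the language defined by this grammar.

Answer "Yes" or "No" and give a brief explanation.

No - no valid derivation exists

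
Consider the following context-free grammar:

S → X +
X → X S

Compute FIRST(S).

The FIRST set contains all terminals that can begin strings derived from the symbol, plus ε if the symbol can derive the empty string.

We compute FIRST(S) using the standard algorithm.
FIRST(S) = {}
FIRST(X) = {}
Therefore, FIRST(S) = {}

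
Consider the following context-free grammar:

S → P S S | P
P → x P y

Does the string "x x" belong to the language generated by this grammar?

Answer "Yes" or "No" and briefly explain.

No - no valid derivation exists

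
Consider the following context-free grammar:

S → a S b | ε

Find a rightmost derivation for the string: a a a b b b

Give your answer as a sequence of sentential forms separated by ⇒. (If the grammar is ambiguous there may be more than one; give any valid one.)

S ⇒ a S b ⇒ a a S b b ⇒ a a a S b b b ⇒ a a a b b b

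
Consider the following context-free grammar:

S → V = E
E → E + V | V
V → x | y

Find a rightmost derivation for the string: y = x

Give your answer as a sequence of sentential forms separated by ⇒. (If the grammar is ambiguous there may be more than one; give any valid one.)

S ⇒ V = E ⇒ V = V ⇒ V = x ⇒ y = x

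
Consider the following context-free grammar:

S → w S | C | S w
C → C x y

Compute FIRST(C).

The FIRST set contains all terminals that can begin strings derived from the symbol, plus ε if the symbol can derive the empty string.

We compute FIRST(C) using the standard algorithm.
FIRST(C) = {}
FIRST(S) = {w}
Therefore, FIRST(C) = {}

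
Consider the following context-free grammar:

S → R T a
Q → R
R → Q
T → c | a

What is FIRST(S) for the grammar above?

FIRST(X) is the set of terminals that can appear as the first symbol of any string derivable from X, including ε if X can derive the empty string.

We compute FIRST(S) using the standard algorithm.
FIRST(Q) = {}
FIRST(R) = {}
FIRST(S) = {}
FIRST(T) = {a, c}
Therefore, FIRST(S) = {}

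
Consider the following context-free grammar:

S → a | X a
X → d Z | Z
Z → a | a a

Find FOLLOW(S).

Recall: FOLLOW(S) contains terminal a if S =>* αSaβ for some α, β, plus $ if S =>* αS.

We compute FOLLOW(S) using the standard algorithm.
FOLLOW(S) starts with {$}.
FIRST(S) = {a, d}
FIRST(X) = {a, d}
FIRST(Z) = {a}
FOLLOW(S) = {$}
FOLLOW(X) = {a}
FOLLOW(Z) = {a}
Therefore, FOLLOW(S) = {$}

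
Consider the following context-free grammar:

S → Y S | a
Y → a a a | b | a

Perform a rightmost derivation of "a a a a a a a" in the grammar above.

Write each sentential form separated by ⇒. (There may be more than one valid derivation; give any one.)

S ⇒ Y S ⇒ Y Y S ⇒ Y Y a ⇒ Y a a a a ⇒ a a a a a a a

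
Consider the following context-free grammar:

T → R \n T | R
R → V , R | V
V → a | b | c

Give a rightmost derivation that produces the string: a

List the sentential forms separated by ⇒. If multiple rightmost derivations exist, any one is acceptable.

T ⇒ R ⇒ V ⇒ a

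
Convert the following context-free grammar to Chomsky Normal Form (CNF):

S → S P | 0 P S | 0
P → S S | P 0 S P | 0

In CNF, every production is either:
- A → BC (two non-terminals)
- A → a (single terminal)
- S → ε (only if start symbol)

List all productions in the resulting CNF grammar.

T0 → 0; S → 0; P → 0; S → S P; S → T0 X0; X0 → P S; P → S S; P → P X1; X1 → T0 X2; X2 → S P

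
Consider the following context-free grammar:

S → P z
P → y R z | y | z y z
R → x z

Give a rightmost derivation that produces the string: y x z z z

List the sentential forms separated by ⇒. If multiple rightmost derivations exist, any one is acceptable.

S ⇒ P z ⇒ y R z z ⇒ y x z z z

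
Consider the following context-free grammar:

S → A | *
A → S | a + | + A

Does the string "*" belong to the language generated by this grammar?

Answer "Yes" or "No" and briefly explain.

Yes - a valid derivation exists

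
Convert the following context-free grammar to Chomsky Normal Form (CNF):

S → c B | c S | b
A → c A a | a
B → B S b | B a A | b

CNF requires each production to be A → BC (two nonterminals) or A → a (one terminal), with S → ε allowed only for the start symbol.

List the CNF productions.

TC → c; S → b; TA → a; A → a; TB → b; B → b; S → TC B; S → TC S; A → TC X0; X0 → A TA; B → B X1; X1 → S TB; B → B X2; X2 → TA A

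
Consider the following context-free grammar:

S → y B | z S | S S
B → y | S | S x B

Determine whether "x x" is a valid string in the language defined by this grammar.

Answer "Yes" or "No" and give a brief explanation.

No - no valid derivation exists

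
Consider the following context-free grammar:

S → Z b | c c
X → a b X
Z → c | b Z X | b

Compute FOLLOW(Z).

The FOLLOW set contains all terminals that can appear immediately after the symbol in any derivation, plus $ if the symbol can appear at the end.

We compute FOLLOW(Z) using the standard algorithm.
FOLLOW(S) starts with {$}.
FIRST(S) = {b, c}
FIRST(X) = {a}
FIRST(Z) = {b, c}
FOLLOW(S) = {$}
FOLLOW(X) = {a, b}
FOLLOW(Z) = {a, b}
Therefore, FOLLOW(Z) = {a, b}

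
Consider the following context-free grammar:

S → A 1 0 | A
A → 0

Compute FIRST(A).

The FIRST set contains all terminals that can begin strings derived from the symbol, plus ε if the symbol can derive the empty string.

We compute FIRST(A) using the standard algorithm.
FIRST(A) = {0}
FIRST(S) = {0}
Therefore, FIRST(A) = {0}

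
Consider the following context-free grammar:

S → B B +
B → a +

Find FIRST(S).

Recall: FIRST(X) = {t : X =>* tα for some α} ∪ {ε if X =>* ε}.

We compute FIRST(S) using the standard algorithm.
FIRST(B) = {a}
FIRST(S) = {a}
Therefore, FIRST(S) = {a}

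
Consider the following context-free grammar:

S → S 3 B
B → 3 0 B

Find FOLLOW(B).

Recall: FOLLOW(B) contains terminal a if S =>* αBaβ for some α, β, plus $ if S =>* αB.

We compute FOLLOW(B) using the standard algorithm.
FOLLOW(S) starts with {$}.
FIRST(B) = {3}
FIRST(S) = {}
FOLLOW(B) = {$, 3}
FOLLOW(S) = {$, 3}
Therefore, FOLLOW(B) = {$, 3}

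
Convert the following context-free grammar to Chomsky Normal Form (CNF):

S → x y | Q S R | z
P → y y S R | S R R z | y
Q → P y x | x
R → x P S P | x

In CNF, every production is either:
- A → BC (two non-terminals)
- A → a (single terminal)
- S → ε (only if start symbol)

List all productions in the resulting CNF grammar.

TX → x; TY → y; S → z; TZ → z; P → y; Q → x; R → x; S → TX TY; S → Q X0; X0 → S R; P → TY X1; X1 → TY X2; X2 → S R; P → S X3; X3 → R X4; X4 → R TZ; Q → P X5; X5 → TY TX; R → TX X6; X6 → P X7; X7 → S P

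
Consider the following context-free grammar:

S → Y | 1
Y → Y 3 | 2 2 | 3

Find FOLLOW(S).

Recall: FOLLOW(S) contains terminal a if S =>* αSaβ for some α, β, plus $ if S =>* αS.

We compute FOLLOW(S) using the standard algorithm.
FOLLOW(S) starts with {$}.
FIRST(S) = {1, 2, 3}
FIRST(Y) = {2, 3}
FOLLOW(S) = {$}
FOLLOW(Y) = {$, 3}
Therefore, FOLLOW(S) = {$}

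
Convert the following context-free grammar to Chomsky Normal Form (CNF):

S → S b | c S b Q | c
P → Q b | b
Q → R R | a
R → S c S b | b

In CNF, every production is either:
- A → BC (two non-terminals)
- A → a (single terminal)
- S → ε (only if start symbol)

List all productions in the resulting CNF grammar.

TB → b; TC → c; S → c; P → b; Q → a; R → b; S → S TB; S → TC X0; X0 → S X1; X1 → TB Q; P → Q TB; Q → R R; R → S X2; X2 → TC X3; X3 → S TB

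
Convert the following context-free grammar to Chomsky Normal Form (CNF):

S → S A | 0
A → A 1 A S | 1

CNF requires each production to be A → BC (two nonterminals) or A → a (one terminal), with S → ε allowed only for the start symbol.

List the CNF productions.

S → 0; T1 → 1; A → 1; S → S A; A → A X0; X0 → T1 X1; X1 → A S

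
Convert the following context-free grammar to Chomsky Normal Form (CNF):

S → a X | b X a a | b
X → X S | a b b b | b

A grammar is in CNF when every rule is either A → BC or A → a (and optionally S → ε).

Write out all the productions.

TA → a; TB → b; S → b; X → b; S → TA X; S → TB X0; X0 → X X1; X1 → TA TA; X → X S; X → TA X2; X2 → TB X3; X3 → TB TB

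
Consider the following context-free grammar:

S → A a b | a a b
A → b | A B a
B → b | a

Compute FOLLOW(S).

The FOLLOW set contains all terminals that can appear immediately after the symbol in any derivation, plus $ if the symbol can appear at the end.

We compute FOLLOW(S) using the standard algorithm.
FOLLOW(S) starts with {$}.
FIRST(A) = {b}
FIRST(B) = {a, b}
FIRST(S) = {a, b}
FOLLOW(A) = {a, b}
FOLLOW(B) = {a}
FOLLOW(S) = {$}
Therefore, FOLLOW(S) = {$}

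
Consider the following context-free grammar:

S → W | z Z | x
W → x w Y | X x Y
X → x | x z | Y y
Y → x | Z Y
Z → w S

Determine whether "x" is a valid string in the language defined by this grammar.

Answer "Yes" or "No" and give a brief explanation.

Yes - a valid derivation exists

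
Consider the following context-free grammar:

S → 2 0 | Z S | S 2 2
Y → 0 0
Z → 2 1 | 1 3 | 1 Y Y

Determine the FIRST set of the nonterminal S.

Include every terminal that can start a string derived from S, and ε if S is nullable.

We compute FIRST(S) using the standard algorithm.
FIRST(S) = {1, 2}
FIRST(Y) = {0}
FIRST(Z) = {1, 2}
Therefore, FIRST(S) = {1, 2}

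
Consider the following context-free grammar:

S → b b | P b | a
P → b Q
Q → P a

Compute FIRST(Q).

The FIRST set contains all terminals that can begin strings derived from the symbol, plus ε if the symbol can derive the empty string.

We compute FIRST(Q) using the standard algorithm.
FIRST(P) = {b}
FIRST(Q) = {b}
FIRST(S) = {a, b}
Therefore, FIRST(Q) = {b}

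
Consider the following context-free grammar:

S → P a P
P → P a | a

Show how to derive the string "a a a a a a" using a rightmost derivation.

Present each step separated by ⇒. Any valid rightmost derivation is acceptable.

S ⇒ P a P ⇒ P a P a ⇒ P a P a a ⇒ P a P a a a ⇒ P a a a a a ⇒ a a a a a a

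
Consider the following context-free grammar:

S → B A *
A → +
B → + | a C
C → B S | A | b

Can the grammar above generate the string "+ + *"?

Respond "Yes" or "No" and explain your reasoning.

Yes - a valid derivation exists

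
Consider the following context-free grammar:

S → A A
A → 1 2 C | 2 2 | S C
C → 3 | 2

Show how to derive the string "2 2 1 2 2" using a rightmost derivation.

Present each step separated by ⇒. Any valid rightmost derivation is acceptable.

S ⇒ A A ⇒ A 1 2 C ⇒ A 1 2 2 ⇒ 2 2 1 2 2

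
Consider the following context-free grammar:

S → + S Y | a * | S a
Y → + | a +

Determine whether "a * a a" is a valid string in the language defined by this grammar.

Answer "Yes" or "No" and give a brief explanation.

Yes - a valid derivation exists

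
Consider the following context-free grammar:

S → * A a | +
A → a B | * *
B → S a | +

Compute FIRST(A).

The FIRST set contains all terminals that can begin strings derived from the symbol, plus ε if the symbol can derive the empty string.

We compute FIRST(A) using the standard algorithm.
FIRST(A) = {*, a}
FIRST(B) = {*, +}
FIRST(S) = {*, +}
Therefore, FIRST(A) = {*, a}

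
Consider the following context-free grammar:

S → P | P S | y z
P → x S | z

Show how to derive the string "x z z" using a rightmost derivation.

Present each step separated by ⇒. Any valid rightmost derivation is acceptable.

S ⇒ P ⇒ x S ⇒ x P S ⇒ x P P ⇒ x P z ⇒ x z z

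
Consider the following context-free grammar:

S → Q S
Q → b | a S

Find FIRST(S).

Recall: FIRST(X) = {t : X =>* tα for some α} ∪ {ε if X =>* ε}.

We compute FIRST(S) using the standard algorithm.
FIRST(Q) = {a, b}
FIRST(S) = {a, b}
Therefore, FIRST(S) = {a, b}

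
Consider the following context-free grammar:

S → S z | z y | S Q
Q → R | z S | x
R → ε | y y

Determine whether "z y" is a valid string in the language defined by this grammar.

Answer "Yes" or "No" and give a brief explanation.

Yes - a valid derivation exists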